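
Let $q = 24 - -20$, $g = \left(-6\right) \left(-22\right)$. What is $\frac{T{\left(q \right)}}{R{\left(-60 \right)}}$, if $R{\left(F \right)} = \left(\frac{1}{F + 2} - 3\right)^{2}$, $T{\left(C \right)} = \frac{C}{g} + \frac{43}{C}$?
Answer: $\frac{145493}{1010625} \approx 0.14396$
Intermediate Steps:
$g = 132$
$q = 44$ ($q = 24 + 20 = 44$)
$T{\left(C \right)} = \frac{43}{C} + \frac{C}{132}$ ($T{\left(C \right)} = \frac{C}{132} + \frac{43}{C} = \frac{43}{C} + \frac{C}{132}$)
$R{\left(F \right)} = \left(-3 + \frac{1}{2 + F}\right)^{2}$ ($R{\left(F \right)} = \left(\frac{1}{2 + F} - 3\right)^{2} = \left(-3 + \frac{1}{2 + F}\right)^{2}$)
$\frac{T{\left(q \right)}}{R{\left(-60 \right)}} = \frac{\frac{43}{44} + \frac{1}{132} \cdot 44}{\frac{1}{\left(2 - 60\right)^{2}} \left(5 + 3 \left(-60\right)\right)^{2}} = \frac{43 \cdot \frac{1}{44} + \frac{1}{3}}{\frac{1}{3364} \left(5 - 180\right)^{2}} = \frac{\frac{43}{44} + \frac{1}{3}}{\frac{1}{3364} \left(-175\right)^{2}} = \frac{173}{132 \cdot \frac{1}{3364} \cdot 30625} = \frac{173}{132 \cdot \frac{30625}{3364}} = \frac{173}{132} \cdot \frac{3364}{30625} = \frac{145493}{1010625}$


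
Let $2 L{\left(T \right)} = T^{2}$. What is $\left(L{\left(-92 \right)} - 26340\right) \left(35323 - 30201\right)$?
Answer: $-113237176$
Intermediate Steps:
$L{\left(T \right)} = \frac{T^{2}}{2}$
$\left(L{\left(-92 \right)} - 26340\right) \left(35323 - 30201\right) = \left(\frac{\left(-92\right)^{2}}{2} - 26340\right) \left(35323 - 30201\right) = \left(\frac{1}{2} \cdot 8464 - 26340\right) 5122 = \left(4232 - 26340\right) 5122 = \left(-22108\right) 5122 = -113237176$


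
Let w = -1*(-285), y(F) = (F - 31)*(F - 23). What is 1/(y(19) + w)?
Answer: 1/333 ≈ 0.0030030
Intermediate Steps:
y(F) = (-31 + F)*(-23 + F)
w = 285
1/(y(19) + w) = 1/((713 + 19**2 - 54*19) + 285) = 1/((713 + 361 - 1026) + 285) = 1/(48 + 285) = 1/333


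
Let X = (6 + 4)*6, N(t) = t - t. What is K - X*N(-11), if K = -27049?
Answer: -27049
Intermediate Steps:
N(t) = 0
X = 60 (X = 10*6 = 60)
K - X*N(-11) = -27049 - 60*0 = -27049 - 1*0 = -27049 + 0 = -27049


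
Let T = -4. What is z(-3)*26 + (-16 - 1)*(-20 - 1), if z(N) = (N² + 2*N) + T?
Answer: 331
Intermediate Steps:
z(N) = -4 + N² + 2*N (z(N) = (N² + 2*N) - 4 = -4 + N² + 2*N)
z(-3)*26 + (-16 - 1)*(-20 - 1) = (-4 + (-3)² + 2*(-3))*26 + (-16 - 1)*(-20 - 1) = (-4 + 9 - 6)*26 - 17*(-21) = -1*26 + 357 = -26 + 357 = 331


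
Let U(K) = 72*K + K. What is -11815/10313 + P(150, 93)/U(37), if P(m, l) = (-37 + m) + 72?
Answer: -810930/752849 ≈ -1.0771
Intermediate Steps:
P(m, l) = 35 + m
U(K) = 73*K
-11815/10313 + P(150, 93)/U(37) = -11815/10313 + (35 + 150)/((73*37)) = -11815*1/10313 + 185/2701 = -11815/10313 + 185*(1/2701) = -11815/10313 + 5/73 = -810930/752849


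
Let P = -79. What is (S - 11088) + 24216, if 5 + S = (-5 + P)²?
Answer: 20179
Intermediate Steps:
S = 7051 (S = -5 + (-5 - 79)² = -5 + (-84)² = -5 + 7056 = 7051)
(S - 11088) + 24216 = (7051 - 11088) + 24216 = -4037 + 24216 = 20179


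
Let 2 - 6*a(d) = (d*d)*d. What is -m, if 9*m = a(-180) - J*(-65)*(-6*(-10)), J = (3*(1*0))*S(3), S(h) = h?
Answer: -2916001/27 ≈ -1.0800e+5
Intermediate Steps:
J = 0 (J = (3*(1*0))*3 = (3*0)*3 = 0*3 = 0)
a(d) = ⅓ - d³/6 (a(d) = ⅓ - d*d*d/6 = ⅓ - d²*d/6 = ⅓ - d³/6)
m = 2916001/27 (m = ((⅓ - ⅙*(-180)³) - 0*(-65)*(-6*(-10)))/9 = ((⅓ - ⅙*(-5832000)) - 0*60)/9 = ((⅓ + 972000) - 1*0)/9 = (2916001/3 + 0)/9 = (⅑)*(2916001/3) = 2916001/27 ≈ 1.0800e+5)
-m = -1*2916001/27 = -2916001/27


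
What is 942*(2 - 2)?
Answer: 0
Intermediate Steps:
942*(2 - 2) = 942*0 = 0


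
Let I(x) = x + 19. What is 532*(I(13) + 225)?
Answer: 136724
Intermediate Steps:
I(x) = 19 + x
532*(I(13) + 225) = 532*((19 + 13) + 225) = 532*(32 + 225) = 532*257 = 136724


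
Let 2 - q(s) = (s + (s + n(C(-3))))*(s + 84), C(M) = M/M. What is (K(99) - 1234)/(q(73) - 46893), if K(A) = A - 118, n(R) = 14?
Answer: 1253/72011 ≈ 0.017400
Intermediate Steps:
C(M) = 1
K(A) = -118 + A
q(s) = 2 - (14 + 2*s)*(84 + s) (q(s) = 2 - (s + (s + 14))*(s + 84) = 2 - (s + (14 + s))*(84 + s) = 2 - (14 + 2*s)*(84 + s))
(K(99) - 1234)/(q(73) - 46893) = ((-118 + 99) - 1234)/((-1174 - 182*73 - 2*73²) - 46893) = (-19 - 1234)/((-1174 - 13286 - 2*5329) - 46893) = -1253/((-1174 - 13286 - 10658) - 46893) = -1253/(-25118 - 46893) = -1253/(-72011) = -1253*(-1/72011) = 1253/72011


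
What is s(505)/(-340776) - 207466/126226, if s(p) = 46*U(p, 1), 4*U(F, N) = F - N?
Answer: -992097771/597427658 ≈ -1.6606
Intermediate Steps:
U(F, N) = -N/4 + F/4 (U(F, N) = (F - N)/4 = -N/4 + F/4)
s(p) = -23/2 + 23*p/2 (s(p) = 46*(-1/4*1 + p/4) = 46*(-1/4 + p/4) = -23/2 + 23*p/2)
s(505)/(-340776) - 207466/126226 = (-23/2 + (23/2)*505)/(-340776) - 207466/126226 = (-23/2 + 11615/2)*(-1/340776) - 207466*1/126226 = 5796*(-1/340776) - 103733/63113 = -161/9466 - 103733/63113 = -992097771/597427658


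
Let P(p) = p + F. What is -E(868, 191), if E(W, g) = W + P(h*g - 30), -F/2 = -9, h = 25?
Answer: -5631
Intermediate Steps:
F = 18 (F = -2*(-9) = 18)
P(p) = 18 + p (P(p) = p + 18 = 18 + p)
E(W, g) = -12 + W + 25*g (E(W, g) = W + (18 + (25*g - 30)) = W + (18 + (-30 + 25*g)) = W + (-12 + 25*g) = -12 + W + 25*g)
-E(868, 191) = -(-12 + 868 + 25*191) = -(-12 + 868 + 4775) = -1*5631 = -5631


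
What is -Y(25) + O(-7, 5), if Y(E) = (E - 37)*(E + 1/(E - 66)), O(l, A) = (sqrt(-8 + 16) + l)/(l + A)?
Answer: 24863/82 - sqrt(2) ≈ 301.79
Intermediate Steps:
O(l, A) = (l + 2*sqrt(2))/(A + l) (O(l, A) = (sqrt(8) + l)/(A + l) = (2*sqrt(2) + l)/(A + l) = (l + 2*sqrt(2))/(A + l))
Y(E) = (-37 + E)*(E + 1/(-66 + E))
-Y(25) + O(-7, 5) = -(-37 + 25**3 - 103*25**2 + 2443*25)/(-66 + 25) + (-7 + 2*sqrt(2))/(5 - 7) = -(-37 + 15625 - 103*625 + 61075)/(-41) + (-7 + 2*sqrt(2))/(-2) = -(-1)*(-37 + 15625 - 64375 + 61075)/41 - (-7 + 2*sqrt(2))/2 = -(-1)*12288/41 + (7/2 - sqrt(2)) = -1*(-12288/41) + (7/2 - sqrt(2)) = 12288/41 + (7/2 - sqrt(2)) = 24863/82 - sqrt(2)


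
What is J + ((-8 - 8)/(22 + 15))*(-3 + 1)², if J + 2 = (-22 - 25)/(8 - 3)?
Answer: -2429/185 ≈ -13.130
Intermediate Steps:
J = -57/5 (J = -2 + (-22 - 25)/(8 - 3) = -2 - 47/5 = -57/5 ≈ -11.400)
J + ((-8 - 8)/(22 + 15))*(-3 + 1)² = -57/5 + ((-8 - 8)/(22 + 15))*(-3 + 1)² = -57/5 - 16/37*(-2)² = -57/5 - 16*1/37*4 = -57/5 - 16/37*4 = -57/5 - 64/37 = -2429/185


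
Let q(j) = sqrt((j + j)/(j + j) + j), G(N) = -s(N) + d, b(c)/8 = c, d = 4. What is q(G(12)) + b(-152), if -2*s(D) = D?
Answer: -1216 + sqrt(11) ≈ -1212.7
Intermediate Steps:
s(D) = -D/2
b(c) = 8*c
G(N) = 4 + N/2 (G(N) = -(-1)*N/2 + 4 = N/2 + 4 = 4 + N/2)
q(j) = sqrt(1 + j) (q(j) = sqrt((2*j)/((2*j)) + j) = sqrt((2*j)*(1/(2*j)) + j) = sqrt(1 + j))
q(G(12)) + b(-152) = sqrt(1 + (4 + (1/2)*12)) + 8*(-152) = sqrt(1 + (4 + 6)) - 1216 = sqrt(1 + 10) - 1216 = sqrt(11) - 1216 = -1216 + sqrt(11)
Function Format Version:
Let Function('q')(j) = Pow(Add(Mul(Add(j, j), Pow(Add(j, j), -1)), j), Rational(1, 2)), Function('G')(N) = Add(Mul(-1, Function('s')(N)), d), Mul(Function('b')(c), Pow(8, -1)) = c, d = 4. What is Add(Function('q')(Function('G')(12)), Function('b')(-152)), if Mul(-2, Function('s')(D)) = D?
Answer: Add(-1216, Pow(11, Rational(1, 2))) ≈ -1212.7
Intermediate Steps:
Function('s')(D) = Mul(Rational(-1, 2), D)
Function('b')(c) = Mul(8, c)
Function('G')(N) = Add(4, Mul(Rational(1, 2), N)) (Function('G')(N) = Add(Mul(-1, Mul(Rational(-1, 2), N)), 4) = Add(Mul(Rational(1, 2), N), 4) = Add(4, Mul(Rational(1, 2), N)))
Function('q')(j) = Pow(Add(1, j), Rational(1, 2)) (Function('q')(j) = Pow(Add(Mul(Mul(2, j), Pow(Mul(2, j), -1)), j), Rational(1, 2)) = Pow(Add(Mul(Mul(2, j), Mul(Rational(1, 2), Pow(j, -1))), j), Rational(1, 2)) = Pow(Add(1, j), Rational(1, 2)))
Add(Function('q')(Function('G')(12)), Function('b')(-152)) = Add(Pow(Add(1, Add(4, Mul(Rational(1, 2), 12))), Rational(1, 2)), Mul(8, -152)) = Add(Pow(Add(1, Add(4, 6)), Rational(1, 2)), -1216) = Add(Pow(Add(1, 10), Rational(1, 2)), -1216) = Add(Pow(11, Rational(1, 2)), -1216) = Add(-1216, Pow(11, Rational(1, 2)))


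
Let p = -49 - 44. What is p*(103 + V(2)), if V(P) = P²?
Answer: -9951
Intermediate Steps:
p = -93
p*(103 + V(2)) = -93*(103 + 2²) = -93*(103 + 4) = -93*107 = -9951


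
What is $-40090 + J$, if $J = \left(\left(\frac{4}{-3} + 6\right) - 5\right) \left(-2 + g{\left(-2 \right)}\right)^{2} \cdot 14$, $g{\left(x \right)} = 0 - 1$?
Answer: $-40132$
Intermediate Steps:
$g{\left(x \right)} = -1$
$J = -42$ ($J = \left(\left(\frac{4}{-3} + 6\right) - 5\right) \left(-2 - 1\right)^{2} \cdot 14 = \left(\left(4 \left(- \frac{1}{3}\right) + 6\right) - 5\right) \left(-3\right)^{2} \cdot 14 = \left(\left(- \frac{4}{3} + 6\right) - 5\right) 9 \cdot 14 = \left(\frac{14}{3} - 5\right) 9 \cdot 14 = \left(- \frac{1}{3}\right) 9 \cdot 14 = \left(-3\right) 14 = -42$)
$-40090 + J = -40090 - 42 = -40132$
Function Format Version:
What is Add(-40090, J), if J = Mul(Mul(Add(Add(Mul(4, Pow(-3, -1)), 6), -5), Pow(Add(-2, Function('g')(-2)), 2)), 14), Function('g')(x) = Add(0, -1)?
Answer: -40132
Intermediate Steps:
Function('g')(x) = -1
J = -42 (J = Mul(Mul(Add(Add(Mul(4, Pow(-3, -1)), 6), -5), Pow(Add(-2, -1), 2)), 14) = Mul(Mul(Add(Add(Mul(4, Rational(-1, 3)), 6), -5), Pow(-3, 2)), 14) = Mul(Mul(Add(Add(Rational(-4, 3), 6), -5), 9), 14) = Mul(Mul(Add(Rational(14, 3), -5), 9), 14) = Mul(Mul(Rational(-1, 3), 9), 14) = Mul(-3, 14) = -42)
Add(-40090, J) = Add(-40090, -42) = -40132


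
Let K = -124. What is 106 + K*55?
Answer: -6714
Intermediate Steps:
106 + K*55 = 106 - 124*55 = 106 - 6820 = -6714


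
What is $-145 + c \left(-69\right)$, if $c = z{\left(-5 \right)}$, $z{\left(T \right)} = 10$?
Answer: $-835$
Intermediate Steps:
$c = 10$
$-145 + c \left(-69\right) = -145 + 10 \left(-69\right) = -145 - 690 = -835$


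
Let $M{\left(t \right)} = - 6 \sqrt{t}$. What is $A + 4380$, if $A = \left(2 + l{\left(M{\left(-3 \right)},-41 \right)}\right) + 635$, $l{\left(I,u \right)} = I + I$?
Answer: $5017 - 12 i \sqrt{3} \approx 5017.0 - 20.785 i$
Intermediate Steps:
$l{\left(I,u \right)} = 2 I$
$A = 637 - 12 i \sqrt{3}$ ($A = \left(2 + 2 \left(- 6 \sqrt{-3}\right)\right) + 635 = \left(2 + 2 \left(- 6 i \sqrt{3}\right)\right) + 635 = \left(2 - 12 i \sqrt{3}\right) + 635 = 637 - 12 i \sqrt{3} \approx 637.0 - 20.785 i$)
$A + 4380 = \left(637 - 12 i \sqrt{3}\right) + 4380 = 5017 - 12 i \sqrt{3}$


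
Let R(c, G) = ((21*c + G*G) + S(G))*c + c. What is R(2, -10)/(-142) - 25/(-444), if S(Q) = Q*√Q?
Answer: -61717/31524 + 10*I*√10/71 ≈ -1.9578 + 0.44539*I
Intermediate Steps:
S(Q) = Q^(3/2)
R(c, G) = c + c*(G² + G^(3/2) + 21*c) (R(c, G) = ((21*c + G*G) + G^(3/2))*c + c = ((21*c + G²) + G^(3/2))*c + c = ((G² + 21*c) + G^(3/2))*c + c = (G² + G^(3/2) + 21*c)*c + c = c*(G² + G^(3/2) + 21*c) + c = c + c*(G² + G^(3/2) + 21*c))
R(2, -10)/(-142) - 25/(-444) = (2*(1 + (-10)² + (-10)^(3/2) + 21*2))/(-142) - 25/(-444) = (2*(1 + 100 - 10*I*√10 + 42))*(-1/142) - 25*(-1/444) = (2*(143 - 10*I*√10))*(-1/142) + 25/444 = (286 - 20*I*√10)*(-1/142) + 25/444 = (-143/71 + 10*I*√10/71) + 25/444 = -61717/31524 + 10*I*√10/71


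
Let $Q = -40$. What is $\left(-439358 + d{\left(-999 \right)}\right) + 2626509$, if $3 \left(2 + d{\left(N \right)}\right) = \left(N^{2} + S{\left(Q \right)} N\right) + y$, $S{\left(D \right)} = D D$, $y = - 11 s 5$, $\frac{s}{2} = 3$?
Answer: $1986906$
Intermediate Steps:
$s = 6$ ($s = 2 \cdot 3 = 6$)
$y = -330$ ($y = \left(-11\right) 6 \cdot 5 = \left(-66\right) 5 = -330$)
$S{\left(D \right)} = D^{2}$
$d{\left(N \right)} = -112 + \frac{N^{2}}{3} + \frac{1600 N}{3}$ ($d{\left(N \right)} = -2 + \frac{\left(N^{2} + \left(-40\right)^{2} N\right) - 330}{3} = -2 + \frac{\left(N^{2} + 1600 N\right) - 330}{3} = -2 + \frac{-330 + N^{2} + 1600 N}{3} = -2 + \left(-110 + \frac{N^{2}}{3} + \frac{1600 N}{3}\right) = -112 + \frac{N^{2}}{3} + \frac{1600 N}{3}$)
$\left(-439358 + d{\left(-999 \right)}\right) + 2626509 = \left(-439358 + \left(-112 + \frac{\left(-999\right)^{2}}{3} + \frac{1600}{3} \left(-999\right)\right)\right) + 2626509 = \left(-439358 - 200245\right) + 2626509 = -639603 + 2626509 = 1986906$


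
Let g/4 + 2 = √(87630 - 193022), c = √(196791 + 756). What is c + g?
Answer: -8 + √197547 + 16*I*√6587 ≈ 436.46 + 1298.6*I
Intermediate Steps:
c = √197547 ≈ 444.46
g = -8 + 16*I*√6587 (g = -8 + 4*√(87630 - 193022) = -8 + 4*√(-105392) = -8 + 4*(4*I*√6587) = -8 + 16*I*√6587 ≈ -8.0 + 1298.6*I)
c + g = √197547 + (-8 + 16*I*√6587) = -8 + √197547 + 16*I*√6587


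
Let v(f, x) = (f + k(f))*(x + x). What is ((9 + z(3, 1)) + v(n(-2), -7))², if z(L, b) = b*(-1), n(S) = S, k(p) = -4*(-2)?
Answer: 5776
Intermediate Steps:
k(p) = 8
v(f, x) = 2*x*(8 + f) (v(f, x) = (f + 8)*(x + x) = (8 + f)*(2*x) = 2*x*(8 + f))
z(L, b) = -b
((9 + z(3, 1)) + v(n(-2), -7))² = ((9 - 1*1) + 2*(-7)*(8 - 2))² = ((9 - 1) + 2*(-7)*6)² = (8 - 84)² = (-76)² = 5776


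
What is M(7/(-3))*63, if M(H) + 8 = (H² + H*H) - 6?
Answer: -196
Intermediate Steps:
M(H) = -14 + 2*H² (M(H) = -8 + ((H² + H*H) - 6) = -8 + ((H² + H²) - 6) = -8 + (2*H² - 6) = -8 + (-6 + 2*H²) = -14 + 2*H²)
M(7/(-3))*63 = (-14 + 2*(7/(-3))²)*63 = (-14 + 2*(7*(-⅓))²)*63 = (-14 + 2*(-7/3)²)*63 = (-14 + 2*(49/9))*63 = (-14 + 98/9)*63 = -28/9*63 = -196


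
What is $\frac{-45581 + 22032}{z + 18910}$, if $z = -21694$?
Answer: $\frac{23549}{2784} \approx 8.4587$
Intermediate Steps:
$\frac{-45581 + 22032}{z + 18910} = \frac{-45581 + 22032}{-21694 + 18910} = - \frac{23549}{-2784} = \left(-23549\right) \left(- \frac{1}{2784}\right) = \frac{23549}{2784}$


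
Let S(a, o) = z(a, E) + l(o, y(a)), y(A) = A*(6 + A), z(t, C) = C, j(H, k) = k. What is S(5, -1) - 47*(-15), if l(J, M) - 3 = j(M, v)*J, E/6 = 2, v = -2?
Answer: 722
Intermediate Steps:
E = 12 (E = 6*2 = 12)
l(J, M) = 3 - 2*J
S(a, o) = 15 - 2*o (S(a, o) = 12 + (3 - 2*o) = 15 - 2*o)
S(5, -1) - 47*(-15) = (15 - 2*(-1)) - 47*(-15) = (15 + 2) + 705 = 17 + 705 = 722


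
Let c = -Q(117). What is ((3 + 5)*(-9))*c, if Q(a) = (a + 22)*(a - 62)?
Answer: 550440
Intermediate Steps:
Q(a) = (-62 + a)*(22 + a) (Q(a) = (22 + a)*(-62 + a) = (-62 + a)*(22 + a))
c = -7645 (c = -(-1364 + 117² - 40*117) = -(-1364 + 13689 - 4680) = -1*7645 = -7645)
((3 + 5)*(-9))*c = ((3 + 5)*(-9))*(-7645) = (8*(-9))*(-7645) = -72*(-7645) = 550440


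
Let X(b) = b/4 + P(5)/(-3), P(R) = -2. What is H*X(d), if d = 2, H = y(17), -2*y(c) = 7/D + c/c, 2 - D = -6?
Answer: -35/32 ≈ -1.0938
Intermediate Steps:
D = 8 (D = 2 - 1*(-6) = 2 + 6 = 8)
y(c) = -15/16 (y(c) = -(7/8 + c/c)/2 = -(7*(⅛) + 1)/2 = -(7/8 + 1)/2 = -½*15/8 = -15/16)
H = -15/16 ≈ -0.93750
X(b) = ⅔ + b/4 (X(b) = b/4 - 2/(-3) = b*(¼) - 2*(-⅓) = b/4 + ⅔ = ⅔ + b/4)
H*X(d) = -15*(⅔ + (¼)*2)/16 = -15*(⅔ + ½)/16 = -15/16*7/6 = -35/32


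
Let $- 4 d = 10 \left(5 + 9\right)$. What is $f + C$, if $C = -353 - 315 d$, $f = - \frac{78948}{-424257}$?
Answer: $\frac{1509249884}{141419} \approx 10672.0$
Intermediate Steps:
$f = \frac{26316}{141419}$ ($f = \left(-78948\right) \left(- \frac{1}{424257}\right) = \frac{26316}{141419} \approx 0.18609$)
$d = -35$ ($d = - \frac{10 \left(5 + 9\right)}{4} = - \frac{10 \cdot 14}{4} = \left(- \frac{1}{4}\right) 140 = -35$)
$C = 10672$ ($C = -353 - -11025 = -353 + 11025 = 10672$)
$f + C = \frac{26316}{141419} + 10672 = \frac{1509249884}{141419}$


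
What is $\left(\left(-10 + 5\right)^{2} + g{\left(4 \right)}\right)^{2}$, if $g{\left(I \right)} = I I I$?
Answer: $7921$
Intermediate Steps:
$g{\left(I \right)} = I^{3}$ ($g{\left(I \right)} = I^{2} I = I^{3}$)
$\left(\left(-10 + 5\right)^{2} + g{\left(4 \right)}\right)^{2} = \left(\left(-10 + 5\right)^{2} + 4^{3}\right)^{2} = \left(\left(-5\right)^{2} + 64\right)^{2} = \left(25 + 64\right)^{2} = 89^{2} = 7921$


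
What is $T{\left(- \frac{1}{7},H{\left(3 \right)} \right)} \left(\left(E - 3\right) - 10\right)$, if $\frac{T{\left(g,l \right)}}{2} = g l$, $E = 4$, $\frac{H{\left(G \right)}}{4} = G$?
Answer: $\frac{216}{7} \approx 30.857$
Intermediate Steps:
$H{\left(G \right)} = 4 G$
$T{\left(g,l \right)} = 2 g l$
$T{\left(- \frac{1}{7},H{\left(3 \right)} \right)} \left(\left(E - 3\right) - 10\right) = 2 \left(- \frac{1}{7}\right) 4 \cdot 3 \left(\left(4 - 3\right) - 10\right) = 2 \left(\left(-1\right) \frac{1}{7}\right) 12 \left(1 - 10\right) = 2 \left(- \frac{1}{7}\right) 12 \left(1 - 10\right) = \left(- \frac{24}{7}\right) \left(-9\right) = \frac{216}{7}$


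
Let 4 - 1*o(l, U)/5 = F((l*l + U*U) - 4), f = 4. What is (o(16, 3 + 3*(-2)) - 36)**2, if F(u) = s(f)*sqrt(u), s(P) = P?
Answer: 104656 + 1920*sqrt(29) ≈ 1.1500e+5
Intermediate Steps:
F(u) = 4*sqrt(u)
o(l, U) = 20 - 20*sqrt(-4 + U**2 + l**2) (o(l, U) = 20 - 20*sqrt((l*l + U*U) - 4) = 20 - 20*sqrt((l**2 + U**2) - 4) = 20 - 20*sqrt((U**2 + l**2) - 4) = 20 - 20*sqrt(-4 + U**2 + l**2))
(o(16, 3 + 3*(-2)) - 36)**2 = ((20 - 20*sqrt(-4 + (3 + 3*(-2))**2 + 16**2)) - 36)**2 = ((20 - 20*sqrt(-4 + (3 - 6)**2 + 256)) - 36)**2 = ((20 - 20*sqrt(-4 + (-3)**2 + 256)) - 36)**2 = ((20 - 20*sqrt(-4 + 9 + 256)) - 36)**2 = ((20 - 60*sqrt(29)) - 36)**2 = (-16 - 60*sqrt(29))**2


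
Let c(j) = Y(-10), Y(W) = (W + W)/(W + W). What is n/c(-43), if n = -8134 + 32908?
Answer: 24774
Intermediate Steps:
Y(W) = 1 (Y(W) = (2*W)/((2*W)) = (2*W)*(1/(2*W)) = 1)
c(j) = 1
n = 24774
n/c(-43) = 24774/1 = 24774*1 = 24774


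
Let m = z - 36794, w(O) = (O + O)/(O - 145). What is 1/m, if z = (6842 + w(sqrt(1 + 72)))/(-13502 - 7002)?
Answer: -16205171023952548/596258470169318208145 - 297308*sqrt(73)/596258470169318208145 ≈ -2.7178e-5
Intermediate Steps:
w(O) = 2*O/(-145 + O) (w(O) = (2*O)/(-145 + O) = 2*O/(-145 + O))
z = -311/932 - sqrt(73)/(10252*(-145 + sqrt(73))) (z = (6842 + 2*sqrt(1 + 72)/(-145 + sqrt(1 + 72)))/(-13502 - 7002) = (6842 + 2*sqrt(73)/(-145 + sqrt(73)))/(-20504) = (6842 + 2*sqrt(73)/(-145 + sqrt(73)))*(-1/20504) = -311/932 - sqrt(73)/(10252*(-145 + sqrt(73))) ≈ -0.33368)
m = -7903419344495/214799904 + 145*sqrt(73)/214799904 (m = (-71676719/214799904 + 145*sqrt(73)/214799904) - 36794 = -7903419344495/214799904 + 145*sqrt(73)/214799904 ≈ -36794.)
1/m = 1/(-7903419344495/214799904 + 145*sqrt(73)/214799904)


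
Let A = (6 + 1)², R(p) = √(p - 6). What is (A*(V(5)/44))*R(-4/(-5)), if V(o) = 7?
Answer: 343*I*√130/220 ≈ 17.776*I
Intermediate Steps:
R(p) = √(-6 + p)
A = 49 (A = 7² = 49)
(A*(V(5)/44))*R(-4/(-5)) = (49*(7/44))*√(-6 - 4/(-5)) = (49*(7*(1/44)))*√(-6 - 4*(-⅕)) = (49*(7/44))*√(-6 + ⅘) = 343*√(-26/5)/44 = 343*(I*√130/5)/44 = 343*I*√130/220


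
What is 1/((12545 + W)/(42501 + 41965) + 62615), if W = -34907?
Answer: 42233/2644408114 ≈ 1.5971e-5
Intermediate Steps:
1/((12545 + W)/(42501 + 41965) + 62615) = 1/((12545 - 34907)/(42501 + 41965) + 62615) = 1/(-22362/84466 + 62615) = 1/(-22362*1/84466 + 62615) = 1/(-11181/42233 + 62615) = 1/(2644408114/42233) = 42233/2644408114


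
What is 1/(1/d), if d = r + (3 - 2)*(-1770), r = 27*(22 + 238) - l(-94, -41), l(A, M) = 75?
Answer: 5175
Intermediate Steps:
r = 6945 (r = 27*(22 + 238) - 1*75 = 27*260 - 75 = 7020 - 75 = 6945)
d = 5175 (d = 6945 + (3 - 2)*(-1770) = 6945 + 1*(-1770) = 6945 - 1770 = 5175)
1/(1/d) = 1/(1/5175) = 5175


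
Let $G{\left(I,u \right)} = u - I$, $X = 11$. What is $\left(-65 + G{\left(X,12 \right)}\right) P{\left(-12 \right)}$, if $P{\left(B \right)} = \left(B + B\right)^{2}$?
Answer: $-36864$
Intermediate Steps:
$P{\left(B \right)} = 4 B^{2}$ ($P{\left(B \right)} = \left(2 B\right)^{2} = 4 B^{2}$)
$\left(-65 + G{\left(X,12 \right)}\right) P{\left(-12 \right)} = \left(-65 + \left(12 - 11\right)\right) 4 \left(-12\right)^{2} = \left(-65 + \left(12 - 11\right)\right) 4 \cdot 144 = \left(-65 + 1\right) 576 = \left(-64\right) 576 = -36864$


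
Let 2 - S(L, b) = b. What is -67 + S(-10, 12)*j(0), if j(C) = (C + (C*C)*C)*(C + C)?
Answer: -67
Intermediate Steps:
S(L, b) = 2 - b
j(C) = 2*C*(C + C³) (j(C) = (C + C²*C)*(2*C) = (C + C³)*(2*C) = 2*C*(C + C³))
-67 + S(-10, 12)*j(0) = -67 + (2 - 1*12)*(2*0²*(1 + 0²)) = -67 + (2 - 12)*(2*0*(1 + 0)) = -67 - 20*0 = -67 - 10*0 = -67 + 0 = -67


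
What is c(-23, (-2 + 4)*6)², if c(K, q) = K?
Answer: 529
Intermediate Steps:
c(-23, (-2 + 4)*6)² = (-23)² = 529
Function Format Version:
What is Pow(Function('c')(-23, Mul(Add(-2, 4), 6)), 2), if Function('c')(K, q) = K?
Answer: 529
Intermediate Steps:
Pow(Function('c')(-23, Mul(Add(-2, 4), 6)), 2) = Pow(-23, 2) = 529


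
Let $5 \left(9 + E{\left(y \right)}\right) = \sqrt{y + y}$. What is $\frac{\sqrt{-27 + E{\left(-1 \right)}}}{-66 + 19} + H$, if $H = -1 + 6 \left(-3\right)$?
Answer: $-19 - \frac{\sqrt{-900 + 5 i \sqrt{2}}}{235} \approx -19.0 - 0.12766 i$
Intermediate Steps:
$H = -19$ ($H = -1 - 18 = -19$)
$E{\left(y \right)} = -9 + \frac{\sqrt{2} \sqrt{y}}{5}$ ($E{\left(y \right)} = -9 + \frac{\sqrt{y + y}}{5} = -9 + \frac{\sqrt{2 y}}{5} = -9 + \frac{\sqrt{2} \sqrt{y}}{5}$)
$\frac{\sqrt{-27 + E{\left(-1 \right)}}}{-66 + 19} + H = \frac{\sqrt{-27 - \left(9 - \frac{\sqrt{2} \sqrt{-1}}{5}\right)}}{-66 + 19} - 19 = \frac{\sqrt{-27 - \left(9 - \frac{\sqrt{2} i}{5}\right)}}{-47} - 19 = - \frac{\sqrt{-27 - \left(9 - \frac{i \sqrt{2}}{5}\right)}}{47} - 19 = - \frac{\sqrt{-36 + \frac{i \sqrt{2}}{5}}}{47} - 19 = -19 - \frac{\sqrt{-36 + \frac{i \sqrt{2}}{5}}}{47}$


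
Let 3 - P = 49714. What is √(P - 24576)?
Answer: I*√74287 ≈ 272.56*I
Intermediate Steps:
P = -49711 (P = 3 - 1*49714 = 3 - 49714 = -49711)
√(P - 24576) = √(-49711 - 24576) = √(-74287) = I*√74287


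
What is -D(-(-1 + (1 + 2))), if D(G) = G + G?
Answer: 4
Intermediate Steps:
D(G) = 2*G
-D(-(-1 + (1 + 2))) = -2*(-(-1 + (1 + 2))) = -2*(-(-1 + 3)) = -2*(-1*2) = -2*(-2) = -1*(-4) = 4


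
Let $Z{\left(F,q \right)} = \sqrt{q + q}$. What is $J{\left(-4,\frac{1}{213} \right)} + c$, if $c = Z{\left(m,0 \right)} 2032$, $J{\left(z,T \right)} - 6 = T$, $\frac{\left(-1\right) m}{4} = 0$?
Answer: $\frac{1279}{213} \approx 6.0047$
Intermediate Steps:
$m = 0$ ($m = \left(-4\right) 0 = 0$)
$Z{\left(F,q \right)} = \sqrt{2} \sqrt{q}$ ($Z{\left(F,q \right)} = \sqrt{2 q} = \sqrt{2} \sqrt{q}$)
$J{\left(z,T \right)} = 6 + T$
$c = 0$ ($c = \sqrt{2} \sqrt{0} \cdot 2032 = \sqrt{2} \cdot 0 \cdot 2032 = 0 \cdot 2032 = 0$)
$J{\left(-4,\frac{1}{213} \right)} + c = \left(6 + \frac{1}{213}\right) + 0 = \frac{1279}{213} + 0 = \frac{1279}{213}$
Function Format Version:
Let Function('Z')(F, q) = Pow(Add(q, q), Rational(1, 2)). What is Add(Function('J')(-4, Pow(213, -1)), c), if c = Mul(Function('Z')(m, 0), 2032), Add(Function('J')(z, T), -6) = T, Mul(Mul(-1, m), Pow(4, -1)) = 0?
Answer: Rational(1279, 213) ≈ 6.0047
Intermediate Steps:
m = 0 (m = Mul(-4, 0) = 0)
Function('Z')(F, q) = Mul(Pow(2, Rational(1, 2)), Pow(q, Rational(1, 2))) (Function('Z')(F, q) = Pow(Mul(2, q), Rational(1, 2)) = Mul(Pow(2, Rational(1, 2)), Pow(q, Rational(1, 2))))
Function('J')(z, T) = Add(6, T)
c = 0 (c = Mul(Mul(Pow(2, Rational(1, 2)), Pow(0, Rational(1, 2))), 2032) = Mul(Mul(Pow(2, Rational(1, 2)), 0), 2032) = Mul(0, 2032) = 0)
Add(Function('J')(-4, Pow(213, -1)), c) = Add(Add(6, Pow(213, -1)), 0) = Add(Add(6, Rational(1, 213)), 0) = Add(Rational(1279, 213), 0) = Rational(1279, 213)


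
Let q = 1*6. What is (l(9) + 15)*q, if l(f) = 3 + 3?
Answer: 126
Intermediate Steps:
q = 6
l(f) = 6
(l(9) + 15)*q = (6 + 15)*6 = 21*6 = 126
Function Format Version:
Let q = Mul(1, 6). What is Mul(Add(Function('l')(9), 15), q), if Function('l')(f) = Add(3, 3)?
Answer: 126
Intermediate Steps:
q = 6
Function('l')(f) = 6
Mul(Add(Function('l')(9), 15), q) = Mul(Add(6, 15), 6) = Mul(21, 6) = 126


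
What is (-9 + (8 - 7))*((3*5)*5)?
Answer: -600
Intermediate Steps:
(-9 + (8 - 7))*((3*5)*5) = (-9 + 1)*(15*5) = -8*75 = -600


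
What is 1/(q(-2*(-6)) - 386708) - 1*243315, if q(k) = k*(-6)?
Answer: -94109375701/386780 ≈ -2.4332e+5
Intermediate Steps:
q(k) = -6*k
1/(q(-2*(-6)) - 386708) - 1*243315 = 1/(-(-12)*(-6) - 386708) - 1*243315 = 1/(-6*12 - 386708) - 243315 = 1/(-72 - 386708) - 243315 = 1/(-386780) - 243315 = -1/386780 - 243315 = -94109375701/386780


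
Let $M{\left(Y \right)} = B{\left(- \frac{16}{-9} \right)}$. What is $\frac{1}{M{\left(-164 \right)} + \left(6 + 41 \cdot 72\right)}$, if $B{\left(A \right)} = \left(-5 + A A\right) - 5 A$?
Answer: $\frac{81}{238729} \approx 0.0003393$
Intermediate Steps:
$B{\left(A \right)} = -5 + A^{2} - 5 A$ ($B{\left(A \right)} = \left(-5 + A^{2}\right) - 5 A = -5 + A^{2} - 5 A$)
$M{\left(Y \right)} = - \frac{869}{81}$ ($M{\left(Y \right)} = -5 + \left(- \frac{16}{-9}\right)^{2} - 5 \left(- \frac{16}{-9}\right) = -5 + \left(\left(-16\right) \left(- \frac{1}{9}\right)\right)^{2} - 5 \left(\left(-16\right) \left(- \frac{1}{9}\right)\right) = -5 + \left(\frac{16}{9}\right)^{2} - \frac{80}{9} = -5 + \frac{256}{81} - \frac{80}{9} = - \frac{869}{81}$)
$\frac{1}{M{\left(-164 \right)} + \left(6 + 41 \cdot 72\right)} = \frac{1}{- \frac{869}{81} + \left(6 + 41 \cdot 72\right)} = \frac{1}{- \frac{869}{81} + \left(6 + 2952\right)} = \frac{1}{- \frac{869}{81} + 2958} = \frac{1}{\frac{238729}{81}} = \frac{81}{238729}$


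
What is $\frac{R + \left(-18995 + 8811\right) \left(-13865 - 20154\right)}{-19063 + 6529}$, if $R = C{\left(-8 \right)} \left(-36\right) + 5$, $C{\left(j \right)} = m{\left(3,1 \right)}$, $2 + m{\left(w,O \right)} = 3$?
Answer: $- \frac{115483155}{4178} \approx -27641.0$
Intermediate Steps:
$m{\left(w,O \right)} = 1$ ($m{\left(w,O \right)} = -2 + 3 = 1$)
$C{\left(j \right)} = 1$
$R = -31$ ($R = 1 \left(-36\right) + 5 = -36 + 5 = -31$)
$\frac{R + \left(-18995 + 8811\right) \left(-13865 - 20154\right)}{-19063 + 6529} = \frac{-31 + \left(-18995 + 8811\right) \left(-13865 - 20154\right)}{-19063 + 6529} = \frac{-31 - -346449496}{-12534} = \left(-31 + 346449496\right) \left(- \frac{1}{12534}\right) = 346449465 \left(- \frac{1}{12534}\right) = - \frac{115483155}{4178}$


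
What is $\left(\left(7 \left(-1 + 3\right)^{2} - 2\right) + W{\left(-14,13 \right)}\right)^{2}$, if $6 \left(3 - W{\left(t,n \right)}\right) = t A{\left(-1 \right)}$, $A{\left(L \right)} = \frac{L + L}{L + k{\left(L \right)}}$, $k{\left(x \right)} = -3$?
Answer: $\frac{32761}{36} \approx 910.03$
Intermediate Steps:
$A{\left(L \right)} = \frac{2 L}{-3 + L}$ ($A{\left(L \right)} = \frac{L + L}{L - 3} = \frac{2 L}{-3 + L}$)
$W{\left(t,n \right)} = 3 - \frac{t}{12}$ ($W{\left(t,n \right)} = 3 - \frac{t 2 \left(-1\right) \frac{1}{-3 - 1}}{6} = 3 - \frac{t 2 \left(-1\right) \frac{1}{-4}}{6} = 3 - \frac{t 2 \left(-1\right) \left(- \frac{1}{4}\right)}{6} = 3 - \frac{t \frac{1}{2}}{6} = 3 - \frac{\frac{1}{2} t}{6} = 3 - \frac{t}{12}$)
$\left(\left(7 \left(-1 + 3\right)^{2} - 2\right) + W{\left(-14,13 \right)}\right)^{2} = \left(\left(7 \left(-1 + 3\right)^{2} - 2\right) + \left(3 - - \frac{7}{6}\right)\right)^{2} = \left(\left(7 \cdot 2^{2} - 2\right) + \left(3 + \frac{7}{6}\right)\right)^{2} = \left(\left(7 \cdot 4 - 2\right) + \frac{25}{6}\right)^{2} = \left(\left(28 - 2\right) + \frac{25}{6}\right)^{2} = \left(26 + \frac{25}{6}\right)^{2} = \left(\frac{181}{6}\right)^{2} = \frac{32761}{36}$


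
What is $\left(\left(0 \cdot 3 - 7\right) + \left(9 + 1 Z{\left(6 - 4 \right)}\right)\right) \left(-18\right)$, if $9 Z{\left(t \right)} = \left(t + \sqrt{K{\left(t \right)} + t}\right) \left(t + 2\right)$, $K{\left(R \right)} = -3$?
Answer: $-52 - 8 i \approx -52.0 - 8.0 i$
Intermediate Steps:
$Z{\left(t \right)} = \frac{\left(2 + t\right) \left(t + \sqrt{-3 + t}\right)}{9}$ ($Z{\left(t \right)} = \frac{\left(t + \sqrt{-3 + t}\right) \left(t + 2\right)}{9} = \frac{\left(t + \sqrt{-3 + t}\right) \left(2 + t\right)}{9} = \frac{\left(2 + t\right) \left(t + \sqrt{-3 + t}\right)}{9}$)
$\left(\left(0 \cdot 3 - 7\right) + \left(9 + 1 Z{\left(6 - 4 \right)}\right)\right) \left(-18\right) = \left(\left(0 \cdot 3 - 7\right) + \left(9 + 1 \left(\frac{\left(6 - 4\right)^{2}}{9} + \frac{2 \left(6 - 4\right)}{9} + \frac{2 \sqrt{-3 + \left(6 - 4\right)}}{9} + \frac{\left(6 - 4\right) \sqrt{-3 + \left(6 - 4\right)}}{9}\right)\right)\right) \left(-18\right) = \left(\left(0 - 7\right) + \left(9 + 1 \left(\frac{2^{2}}{9} + \frac{2}{9} \cdot 2 + \frac{2 \sqrt{-3 + 2}}{9} + \frac{1}{9} \cdot 2 \sqrt{-3 + 2}\right)\right)\right) \left(-18\right) = \left(-7 + \left(9 + 1 \left(\frac{1}{9} \cdot 4 + \frac{4}{9} + \frac{2 \sqrt{-1}}{9} + \frac{1}{9} \cdot 2 \sqrt{-1}\right)\right)\right) \left(-18\right) = \left(-7 + \left(9 + 1 \left(\frac{4}{9} + \frac{4}{9} + \frac{2 i}{9} + \frac{1}{9} \cdot 2 i\right)\right)\right) \left(-18\right) = \left(-7 + \left(9 + 1 \left(\frac{4}{9} + \frac{4}{9} + \frac{2 i}{9} + \frac{2 i}{9}\right)\right)\right) \left(-18\right) = \left(-7 + \left(9 + 1 \left(\frac{8}{9} + \frac{4 i}{9}\right)\right)\right) \left(-18\right) = \left(-7 + \left(9 + \left(\frac{8}{9} + \frac{4 i}{9}\right)\right)\right) \left(-18\right) = \left(-7 + \left(\frac{89}{9} + \frac{4 i}{9}\right)\right) \left(-18\right) = \left(\frac{26}{9} + \frac{4 i}{9}\right) \left(-18\right) = -52 - 8 i$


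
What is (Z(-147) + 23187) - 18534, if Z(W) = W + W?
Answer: 4359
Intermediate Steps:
Z(W) = 2*W
(Z(-147) + 23187) - 18534 = (2*(-147) + 23187) - 18534 = (-294 + 23187) - 18534 = 22893 - 18534 = 4359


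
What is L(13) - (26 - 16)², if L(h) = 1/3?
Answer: -299/3 ≈ -99.667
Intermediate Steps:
L(h) = ⅓
L(13) - (26 - 16)² = ⅓ - (26 - 16)² = ⅓ - 1*10² = ⅓ - 1*100 = ⅓ - 100 = -299/3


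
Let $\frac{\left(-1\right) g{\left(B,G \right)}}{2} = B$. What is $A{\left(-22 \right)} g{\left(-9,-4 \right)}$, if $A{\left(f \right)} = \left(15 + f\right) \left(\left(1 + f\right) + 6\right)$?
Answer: $1890$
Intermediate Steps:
$g{\left(B,G \right)} = - 2 B$
$A{\left(f \right)} = \left(7 + f\right) \left(15 + f\right)$ ($A{\left(f \right)} = \left(15 + f\right) \left(7 + f\right) = \left(7 + f\right) \left(15 + f\right)$)
$A{\left(-22 \right)} g{\left(-9,-4 \right)} = \left(105 + \left(-22\right)^{2} + 22 \left(-22\right)\right) \left(\left(-2\right) \left(-9\right)\right) = \left(105 + 484 - 484\right) 18 = 105 \cdot 18 = 1890$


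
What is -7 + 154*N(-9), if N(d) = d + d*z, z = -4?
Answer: 4151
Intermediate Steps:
N(d) = -3*d (N(d) = d + d*(-4) = d - 4*d = -3*d)
-7 + 154*N(-9) = -7 + 154*(-3*(-9)) = -7 + 154*27 = -7 + 4158 = 4151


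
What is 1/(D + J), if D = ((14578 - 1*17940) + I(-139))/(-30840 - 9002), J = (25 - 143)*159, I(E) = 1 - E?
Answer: -19921/373756191 ≈ -5.3299e-5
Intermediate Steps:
J = -18762 (J = -118*159 = -18762)
D = 1611/19921 (D = ((14578 - 1*17940) + (1 - 1*(-139)))/(-30840 - 9002) = ((14578 - 17940) + (1 + 139))/(-39842) = (-3362 + 140)*(-1/39842) = -3222*(-1/39842) = 1611/19921 ≈ 0.080869)
1/(D + J) = 1/(1611/19921 - 18762) = 1/(-373756191/19921) = -19921/373756191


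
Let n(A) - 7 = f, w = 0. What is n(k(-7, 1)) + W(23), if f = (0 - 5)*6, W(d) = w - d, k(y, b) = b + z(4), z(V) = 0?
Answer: -46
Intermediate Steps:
k(y, b) = b (k(y, b) = b + 0 = b)
W(d) = -d (W(d) = 0 - d = -d)
f = -30 (f = -5*6 = -30)
n(A) = -23 (n(A) = 7 - 30 = -23)
n(k(-7, 1)) + W(23) = -23 - 1*23 = -23 - 23 = -46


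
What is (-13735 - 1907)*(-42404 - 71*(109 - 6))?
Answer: 777673314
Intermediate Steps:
(-13735 - 1907)*(-42404 - 71*(109 - 6)) = -15642*(-42404 - 71*103) = -15642*(-42404 - 7313) = -15642*(-49717) = 777673314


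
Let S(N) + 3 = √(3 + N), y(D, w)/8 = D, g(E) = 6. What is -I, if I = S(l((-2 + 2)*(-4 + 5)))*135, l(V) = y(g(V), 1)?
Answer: 405 - 135*√51 ≈ -559.09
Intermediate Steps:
y(D, w) = 8*D
l(V) = 48 (l(V) = 8*6 = 48)
S(N) = -3 + √(3 + N)
I = -405 + 135*√51 (I = (-3 + √(3 + 48))*135 = (-3 + √51)*135 = -405 + 135*√51 ≈ 559.09)
-I = -(-405 + 135*√51) = 405 - 135*√51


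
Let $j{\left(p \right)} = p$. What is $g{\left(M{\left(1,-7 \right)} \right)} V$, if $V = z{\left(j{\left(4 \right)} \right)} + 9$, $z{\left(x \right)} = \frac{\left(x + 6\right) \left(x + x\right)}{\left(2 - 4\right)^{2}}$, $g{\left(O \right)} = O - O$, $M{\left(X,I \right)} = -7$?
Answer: $0$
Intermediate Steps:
$g{\left(O \right)} = 0$
$z{\left(x \right)} = \frac{x \left(6 + x\right)}{2}$ ($z{\left(x \right)} = \frac{\left(6 + x\right) 2 x}{\left(-2\right)^{2}} = \frac{2 x \left(6 + x\right)}{4} = 2 x \left(6 + x\right) \frac{1}{4} = \frac{x \left(6 + x\right)}{2}$)
$V = 29$ ($V = \frac{1}{2} \cdot 4 \left(6 + 4\right) + 9 = \frac{1}{2} \cdot 4 \cdot 10 + 9 = 20 + 9 = 29$)
$g{\left(M{\left(1,-7 \right)} \right)} V = 0 \cdot 29 = 0$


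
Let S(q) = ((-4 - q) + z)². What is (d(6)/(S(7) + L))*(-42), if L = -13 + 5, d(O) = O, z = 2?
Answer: -252/73 ≈ -3.4521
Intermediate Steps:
L = -8
S(q) = (-2 - q)² (S(q) = ((-4 - q) + 2)² = (-2 - q)²)
(d(6)/(S(7) + L))*(-42) = (6/((2 + 7)² - 8))*(-42) = (6/(9² - 8))*(-42) = (6/(81 - 8))*(-42) = (6/73)*(-42) = -252/73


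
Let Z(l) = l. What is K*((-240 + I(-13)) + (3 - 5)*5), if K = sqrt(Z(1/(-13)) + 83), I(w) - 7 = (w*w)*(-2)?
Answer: -4067*sqrt(286)/13 ≈ -5290.7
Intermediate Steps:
I(w) = 7 - 2*w**2 (I(w) = 7 + (w*w)*(-2) = 7 + w**2*(-2) = 7 - 2*w**2)
K = 7*sqrt(286)/13 (K = sqrt(1/(-13) + 83) = sqrt(-1/13 + 83) = sqrt(1078/13) = 7*sqrt(286)/13 ≈ 9.1062)
K*((-240 + I(-13)) + (3 - 5)*5) = (7*sqrt(286)/13)*((-240 + (7 - 2*(-13)**2)) + (3 - 5)*5) = (7*sqrt(286)/13)*((-240 + (7 - 2*169)) - 2*5) = (7*sqrt(286)/13)*((-240 + (7 - 338)) - 10) = (7*sqrt(286)/13)*((-240 - 331) - 10) = (7*sqrt(286)/13)*(-571 - 10) = (7*sqrt(286)/13)*(-581) = -4067*sqrt(286)/13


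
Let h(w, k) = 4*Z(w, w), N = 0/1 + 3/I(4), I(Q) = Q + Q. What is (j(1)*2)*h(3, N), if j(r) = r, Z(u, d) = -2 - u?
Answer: -40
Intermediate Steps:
I(Q) = 2*Q
N = 3/8 (N = 0/1 + 3/((2*4)) = 0*1 + 3/8 = 0 + 3*(⅛) = 0 + 3/8 = 3/8 ≈ 0.37500)
h(w, k) = -8 - 4*w (h(w, k) = 4*(-2 - w) = -8 - 4*w)
(j(1)*2)*h(3, N) = (1*2)*(-8 - 4*3) = 2*(-8 - 12) = 2*(-20) = -40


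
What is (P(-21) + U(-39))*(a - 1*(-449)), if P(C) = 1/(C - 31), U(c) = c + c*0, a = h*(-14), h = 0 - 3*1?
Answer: -996239/52 ≈ -19158.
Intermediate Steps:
h = -3 (h = 0 - 3 = -3)
a = 42 (a = -3*(-14) = 42)
U(c) = c (U(c) = c + 0 = c)
P(C) = 1/(-31 + C)
(P(-21) + U(-39))*(a - 1*(-449)) = (1/(-31 - 21) - 39)*(42 - 1*(-449)) = (1/(-52) - 39)*(42 + 449) = (-1/52 - 39)*491 = -2029/52*491 = -996239/52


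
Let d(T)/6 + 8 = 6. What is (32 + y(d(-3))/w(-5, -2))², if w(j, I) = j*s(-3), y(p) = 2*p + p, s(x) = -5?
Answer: 583696/625 ≈ 933.91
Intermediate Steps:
d(T) = -12 (d(T) = -48 + 6*6 = -48 + 36 = -12)
y(p) = 3*p
w(j, I) = -5*j (w(j, I) = j*(-5) = -5*j)
(32 + y(d(-3))/w(-5, -2))² = (32 + (3*(-12))/((-5*(-5))))² = (32 - 36/25)² = (764/25)² = 583696/625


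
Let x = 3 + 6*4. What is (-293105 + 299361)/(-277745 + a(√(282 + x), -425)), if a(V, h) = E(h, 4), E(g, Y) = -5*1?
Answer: -3128/138875 ≈ -0.022524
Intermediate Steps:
x = 27 (x = 3 + 24 = 27)
E(g, Y) = -5
a(V, h) = -5
(-293105 + 299361)/(-277745 + a(√(282 + x), -425)) = (-293105 + 299361)/(-277745 - 5) = 6256/(-277750) = 6256*(-1/277750) = -3128/138875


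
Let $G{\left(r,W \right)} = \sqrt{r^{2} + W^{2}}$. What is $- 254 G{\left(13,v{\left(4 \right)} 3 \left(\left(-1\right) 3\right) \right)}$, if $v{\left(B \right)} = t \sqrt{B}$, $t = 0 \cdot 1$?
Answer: $-3302$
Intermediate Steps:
$t = 0$
$v{\left(B \right)} = 0$ ($v{\left(B \right)} = 0 \sqrt{B} = 0$)
$G{\left(r,W \right)} = \sqrt{W^{2} + r^{2}}$
$- 254 G{\left(13,v{\left(4 \right)} 3 \left(\left(-1\right) 3\right) \right)} = - 254 \sqrt{\left(0 \cdot 3 \left(\left(-1\right) 3\right)\right)^{2} + 13^{2}} = - 254 \sqrt{\left(0 \left(-3\right)\right)^{2} + 169} = - 254 \sqrt{0^{2} + 169} = - 254 \sqrt{0 + 169} = - 254 \sqrt{169} = \left(-254\right) 13 = -3302$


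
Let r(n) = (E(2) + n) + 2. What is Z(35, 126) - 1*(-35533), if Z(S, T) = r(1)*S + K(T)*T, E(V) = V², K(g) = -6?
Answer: 35022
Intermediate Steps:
r(n) = 6 + n (r(n) = (2² + n) + 2 = (4 + n) + 2 = 6 + n)
Z(S, T) = -6*T + 7*S (Z(S, T) = (6 + 1)*S - 6*T = 7*S - 6*T = -6*T + 7*S)
Z(35, 126) - 1*(-35533) = (-6*126 + 7*35) - 1*(-35533) = (-756 + 245) + 35533 = -511 + 35533 = 35022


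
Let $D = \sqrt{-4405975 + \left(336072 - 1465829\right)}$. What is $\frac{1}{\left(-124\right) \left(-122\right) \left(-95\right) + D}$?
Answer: $- \frac{11590}{16656729043} - \frac{i \sqrt{1383933}}{1032717200666} \approx -6.9582 \cdot 10^{-7} - 1.1391 \cdot 10^{-9} i$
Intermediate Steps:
$D = 2 i \sqrt{1383933}$ ($D = \sqrt{-4405975 + \left(336072 - 1465829\right)} = \sqrt{-4405975 - 1129757} = \sqrt{-5535732} = 2 i \sqrt{1383933} \approx 2352.8 i$)
$\frac{1}{\left(-124\right) \left(-122\right) \left(-95\right) + D} = \frac{1}{\left(-124\right) \left(-122\right) \left(-95\right) + 2 i \sqrt{1383933}} = \frac{1}{15128 \left(-95\right) + 2 i \sqrt{1383933}} = \frac{1}{-1437160 + 2 i \sqrt{1383933}}$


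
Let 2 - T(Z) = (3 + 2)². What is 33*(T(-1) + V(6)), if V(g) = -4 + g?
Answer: -693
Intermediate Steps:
T(Z) = -23 (T(Z) = 2 - (3 + 2)² = 2 - 1*5² = 2 - 1*25 = 2 - 25 = -23)
33*(T(-1) + V(6)) = 33*(-23 + (-4 + 6)) = 33*(-23 + 2) = 33*(-21) = -693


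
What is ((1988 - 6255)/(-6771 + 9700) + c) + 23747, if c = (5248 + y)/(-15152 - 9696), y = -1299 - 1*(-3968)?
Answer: 1728172505315/72779792 ≈ 23745.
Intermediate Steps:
y = 2669 (y = -1299 + 3968 = 2669)
c = -7917/24848 (c = (5248 + 2669)/(-15152 - 9696) = 7917/(-24848) = 7917*(-1/24848) = -7917/24848 ≈ -0.31862)
((1988 - 6255)/(-6771 + 9700) + c) + 23747 = ((1988 - 6255)/(-6771 + 9700) - 7917/24848) + 23747 = (-4267/2929 - 7917/24848) + 23747 = -129215309/72779792 + 23747 = 1728172505315/72779792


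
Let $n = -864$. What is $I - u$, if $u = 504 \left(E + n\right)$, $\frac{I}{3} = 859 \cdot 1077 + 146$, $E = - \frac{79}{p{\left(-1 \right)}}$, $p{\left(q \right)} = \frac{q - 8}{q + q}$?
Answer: $3220171$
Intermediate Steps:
$p{\left(q \right)} = \frac{-8 + q}{2 q}$
$E = - \frac{158}{9}$ ($E = - \frac{79}{\frac{1}{2} \frac{1}{-1} \left(-8 - 1\right)} = - \frac{79}{\frac{1}{2} \left(-1\right) \left(-9\right)} = - \frac{79}{\frac{9}{2}} = \left(-79\right) \frac{2}{9} = - \frac{158}{9} \approx -17.556$)
$I = 2775867$ ($I = 3 \left(859 \cdot 1077 + 146\right) = 3 \left(925143 + 146\right) = 3 \cdot 925289 = 2775867$)
$u = -444304$ ($u = 504 \left(- \frac{158}{9} - 864\right) = 504 \left(- \frac{7934}{9}\right) = -444304$)
$I - u = 2775867 - -444304 = 2775867 + 444304 = 3220171$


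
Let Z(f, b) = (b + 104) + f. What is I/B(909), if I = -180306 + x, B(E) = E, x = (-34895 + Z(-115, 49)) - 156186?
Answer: -41261/101 ≈ -408.52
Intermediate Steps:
Z(f, b) = 104 + b + f (Z(f, b) = (104 + b) + f = 104 + b + f)
x = -191043 (x = (-34895 + (104 + 49 - 115)) - 156186 = (-34895 + 38) - 156186 = -34857 - 156186 = -191043)
I = -371349 (I = -180306 - 191043 = -371349)
I/B(909) = -371349/909 = -371349*1/909 = -41261/101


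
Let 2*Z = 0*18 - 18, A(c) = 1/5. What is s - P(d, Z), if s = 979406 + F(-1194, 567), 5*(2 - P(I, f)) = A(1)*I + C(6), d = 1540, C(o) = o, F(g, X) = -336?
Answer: 4895654/5 ≈ 9.7913e+5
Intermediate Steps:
A(c) = ⅕
Z = -9 (Z = (0*18 - 18)/2 = (0 - 18)/2 = (½)*(-18) = -9)
P(I, f) = ⅘ - I/25 (P(I, f) = 2 - (I/5 + 6)/5 = 2 - (6 + I/5)/5 = 2 + (-6/5 - I/25) = ⅘ - I/25)
s = 979070 (s = 979406 - 336 = 979070)
s - P(d, Z) = 979070 - (⅘ - 1/25*1540) = 979070 - (⅘ - 308/5) = 979070 - 1*(-304/5) = 979070 + 304/5 = 4895654/5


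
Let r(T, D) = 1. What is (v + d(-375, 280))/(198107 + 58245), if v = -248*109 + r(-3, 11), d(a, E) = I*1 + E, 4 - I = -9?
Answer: -13369/128176 ≈ -0.10430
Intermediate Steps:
I = 13 (I = 4 - 1*(-9) = 4 + 9 = 13)
d(a, E) = 13 + E (d(a, E) = 13*1 + E = 13 + E)
v = -27031 (v = -248*109 + 1 = -27032 + 1 = -27031)
(v + d(-375, 280))/(198107 + 58245) = (-27031 + (13 + 280))/(198107 + 58245) = (-27031 + 293)/256352 = -26738*1/256352 = -13369/128176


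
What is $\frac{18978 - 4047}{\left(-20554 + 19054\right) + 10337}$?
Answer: $\frac{14931}{8837} \approx 1.6896$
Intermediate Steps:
$\frac{18978 - 4047}{\left(-20554 + 19054\right) + 10337} = \frac{14931}{-1500 + 10337} = \frac{14931}{8837}$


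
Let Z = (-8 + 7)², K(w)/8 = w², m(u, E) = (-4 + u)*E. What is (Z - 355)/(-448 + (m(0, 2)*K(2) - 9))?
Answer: 354/713 ≈ 0.49649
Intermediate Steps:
m(u, E) = E*(-4 + u)
K(w) = 8*w²
Z = 1 (Z = (-1)² = 1)
(Z - 355)/(-448 + (m(0, 2)*K(2) - 9)) = (1 - 355)/(-448 + ((2*(-4 + 0))*(8*2²) - 9)) = -354/(-448 + ((2*(-4))*(8*4) - 9)) = -354/(-448 + (-8*32 - 9)) = -354/(-448 + (-256 - 9)) = -354/(-448 - 265) = -354/(-713) = -354*(-1/713) = 354/713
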